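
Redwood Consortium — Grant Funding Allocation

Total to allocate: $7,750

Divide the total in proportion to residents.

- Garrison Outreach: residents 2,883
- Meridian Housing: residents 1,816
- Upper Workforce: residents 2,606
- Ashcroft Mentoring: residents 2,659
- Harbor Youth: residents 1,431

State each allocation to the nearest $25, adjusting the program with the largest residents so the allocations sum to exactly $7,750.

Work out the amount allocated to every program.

Garrison Outreach: $1,975 | Meridian Housing: $1,225 | Upper Workforce: $1,775 | Ashcroft Mentoring: $1,800 | Harbor Youth: $975

Residents total: 11,395.
Unrounded shares: Garrison Outreach 2,883/11,395 × $7,750 = 1,960.79; Meridian Housing 1,816/11,395 × $7,750 = 1,235.10; Upper Workforce 2,606/11,395 × $7,750 = 1,772.40; Ashcroft Mentoring 2,659/11,395 × $7,750 = 1,808.45; Harbor Youth 1,431/11,395 × $7,750 = 973.26.
At nearest $25: Garrison Outreach $1,950; Meridian Housing $1,225; Upper Workforce $1,775; Ashcroft Mentoring $1,800; Harbor Youth $975. Sum = $7,725.
Difference $7,750 − $7,725 = +$25 applied to largest residents (Garrison Outreach): Garrison Outreach becomes $1,975.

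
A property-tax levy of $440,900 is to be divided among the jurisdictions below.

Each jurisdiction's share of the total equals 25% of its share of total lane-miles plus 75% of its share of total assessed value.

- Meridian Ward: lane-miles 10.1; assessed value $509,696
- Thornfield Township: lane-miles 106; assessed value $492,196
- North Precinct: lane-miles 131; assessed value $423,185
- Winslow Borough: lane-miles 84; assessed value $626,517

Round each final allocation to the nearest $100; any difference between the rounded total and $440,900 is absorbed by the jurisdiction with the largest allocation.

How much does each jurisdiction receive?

Meridian Ward: $85,500 · Thornfield Township: $114,600 · North Precinct: $111,800 · Winslow Borough: $129,000

Totals — lane-miles 331.1, assessed value 2,051,594.
Composite weights (25% lane-miles + 75% assessed value): Meridian Ward 0.1940; Thornfield Township 0.2600; North Precinct 0.2536; Winslow Borough 0.2925.
Raw shares: Meridian Ward 85,514.92; Thornfield Township 114,619.91; North Precinct 111,819.38; Winslow Borough 128,945.79.
Rounded to nearest $100: Meridian Ward $85,500; Thornfield Township $114,600; North Precinct $111,800; Winslow Borough $128,900. Sum = $440,800.
Difference $440,900 − $440,800 = +$100 applied to largest allocation (Winslow Borough): Winslow Borough becomes $129,000.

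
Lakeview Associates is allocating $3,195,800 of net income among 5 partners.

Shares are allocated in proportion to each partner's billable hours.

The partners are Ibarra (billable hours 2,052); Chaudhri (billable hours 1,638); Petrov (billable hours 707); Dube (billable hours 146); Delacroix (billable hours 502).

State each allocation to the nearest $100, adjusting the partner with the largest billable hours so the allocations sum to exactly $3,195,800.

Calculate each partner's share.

Billable hours total: 2,052 + 1,638 + 707 + 146 + 502 = 5,045.
Pro-rata amounts: Ibarra 1,299,857.60; Chaudhri 1,037,605.63; Petrov 447,855.42; Dube 92,485.00; Delacroix 317,996.35.
After rounding ($100): Ibarra $1,299,900; Chaudhri $1,037,600; Petrov $447,900; Dube $92,500; Delacroix $318,000. Sum = $3,195,900.
Difference $3,195,800 − $3,195,900 = −$100 applied to largest billable hours (Ibarra): Ibarra becomes $1,299,800.

Ibarra: $1,299,800; Chaudhri: $1,037,600; Petrov: $447,900; Dube: $92,500; Delacroix: $318,000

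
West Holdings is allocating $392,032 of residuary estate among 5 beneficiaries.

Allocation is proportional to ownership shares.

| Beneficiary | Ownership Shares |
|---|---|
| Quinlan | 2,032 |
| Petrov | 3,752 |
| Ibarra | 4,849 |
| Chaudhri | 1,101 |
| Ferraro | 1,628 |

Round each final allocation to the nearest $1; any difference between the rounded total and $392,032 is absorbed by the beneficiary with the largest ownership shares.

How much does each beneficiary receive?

Quinlan: $59,617 | Petrov: $110,081 | Ibarra: $142,267 | Chaudhri: $32,303 | Ferraro: $47,764

Total ownership shares = 13,362.
Raw shares: Quinlan 2,032/13,362 × $392,032 = 59,617.499; Petrov 3,752/13,362 × $392,032 = 110,081.13; Ibarra 4,849/13,362 × $392,032 = 142,266.36; Chaudhri 1,101/13,362 × $392,032 = 32,302.59; Ferraro 1,628/13,362 × $392,032 = 47,764.41.
Rounded to nearest $1: Quinlan $59,617; Petrov $110,081; Ibarra $142,266; Chaudhri $32,303; Ferraro $47,764. Sum = $392,031.
Difference $392,032 − $392,031 = +$1 applied to largest ownership shares (Ibarra): Ibarra becomes $142,267.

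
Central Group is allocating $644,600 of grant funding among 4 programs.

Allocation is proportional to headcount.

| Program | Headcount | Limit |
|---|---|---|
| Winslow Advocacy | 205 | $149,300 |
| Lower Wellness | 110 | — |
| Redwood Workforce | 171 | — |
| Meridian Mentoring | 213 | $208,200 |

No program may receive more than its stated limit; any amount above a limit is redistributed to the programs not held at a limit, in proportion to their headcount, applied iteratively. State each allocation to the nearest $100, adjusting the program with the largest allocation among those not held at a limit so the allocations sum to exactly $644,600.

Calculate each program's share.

Winslow Advocacy: $149,300 · Lower Wellness: $112,400 · Redwood Workforce: $174,700 · Meridian Mentoring: $208,200

Combined headcount = 699.
Unconstrained shares: Winslow Advocacy 189,045.78; Lower Wellness 101,439.20; Redwood Workforce 157,691.85; Meridian Mentoring 196,423.18.
Capped: Winslow Advocacy ($149,300); balance $495,300 reallocated over remaining headcount 494.
Capped: Meridian Mentoring ($208,200); balance $287,100 reallocated over remaining headcount 281.
Remaining shares: Lower Wellness 112,387.90 → $112,400; Redwood Workforce 174,712.10 → $174,700.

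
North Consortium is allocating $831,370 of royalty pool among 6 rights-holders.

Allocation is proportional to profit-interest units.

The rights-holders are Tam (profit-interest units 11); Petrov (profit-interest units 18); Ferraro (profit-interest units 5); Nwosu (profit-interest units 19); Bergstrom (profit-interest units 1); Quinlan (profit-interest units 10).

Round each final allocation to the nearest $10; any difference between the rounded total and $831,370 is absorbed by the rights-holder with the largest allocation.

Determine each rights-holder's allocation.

Tam: $142,890 | Petrov: $233,820 | Ferraro: $64,950 | Nwosu: $246,820 | Bergstrom: $12,990 | Quinlan: $129,900

Profit-interest units total: 64.
Proportional shares: Tam 11/64 × $831,370 = 142,891.72; Petrov 18/64 × $831,370 = 233,822.81; Ferraro 5/64 × $831,370 = 64,950.78; Nwosu 19/64 × $831,370 = 246,812.97; Bergstrom 1/64 × $831,370 = 12,990.16; Quinlan 10/64 × $831,370 = 129,901.56.
At nearest $10: Tam $142,890; Petrov $233,820; Ferraro $64,950; Nwosu $246,810; Bergstrom $12,990; Quinlan $129,900. Sum = $831,360.
Difference $831,370 − $831,360 = +$10 applied to largest allocation (Nwosu): Nwosu becomes $246,820.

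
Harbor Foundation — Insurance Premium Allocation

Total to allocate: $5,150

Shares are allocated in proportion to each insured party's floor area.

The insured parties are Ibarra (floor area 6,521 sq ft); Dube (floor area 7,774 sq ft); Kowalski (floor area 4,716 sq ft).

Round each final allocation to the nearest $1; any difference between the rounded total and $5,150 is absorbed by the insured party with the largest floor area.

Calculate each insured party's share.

Sum of floor area: 19,011.
Proportional shares: Ibarra 6,521/19,011 × $5,150 = 1,766.51; Dube 7,774/19,011 × $5,150 = 2,105.94; Kowalski 4,716/19,011 × $5,150 = 1,277.54.
Rounded to nearest $1: Ibarra $1,767; Dube $2,106; Kowalski $1,278. Sum = $5,151.
Difference $5,150 − $5,151 = −$1 applied to largest floor area (Dube): Dube becomes $2,105.

Ibarra: $1,767 · Dube: $2,105 · Kowalski: $1,278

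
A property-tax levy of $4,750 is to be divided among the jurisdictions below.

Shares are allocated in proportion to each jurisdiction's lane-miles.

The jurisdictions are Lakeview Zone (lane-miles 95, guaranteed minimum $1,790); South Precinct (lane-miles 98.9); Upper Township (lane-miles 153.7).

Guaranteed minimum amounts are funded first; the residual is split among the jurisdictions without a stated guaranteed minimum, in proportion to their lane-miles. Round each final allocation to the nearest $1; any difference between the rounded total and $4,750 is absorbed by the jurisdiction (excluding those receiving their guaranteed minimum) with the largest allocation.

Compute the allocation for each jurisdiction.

Guaranteed amounts: Lakeview Zone $1,790. Remaining pool $2,960.
Remaining pool split over remaining lane-miles 252.6: South Precinct 1,158.92 → $1,159; Upper Township 1,801.08 → $1,801.

Lakeview Zone: $1,790 · South Precinct: $1,159 · Upper Township: $1,801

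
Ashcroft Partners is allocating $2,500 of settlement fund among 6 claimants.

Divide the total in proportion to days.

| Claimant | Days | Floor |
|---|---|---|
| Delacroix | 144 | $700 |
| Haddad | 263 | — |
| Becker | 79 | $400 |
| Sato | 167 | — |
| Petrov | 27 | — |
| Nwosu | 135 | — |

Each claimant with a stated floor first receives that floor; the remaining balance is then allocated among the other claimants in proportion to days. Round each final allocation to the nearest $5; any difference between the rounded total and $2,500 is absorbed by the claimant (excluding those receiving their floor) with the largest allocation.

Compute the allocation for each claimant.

Fund the minimums — Delacroix $700; Becker $400. Remaining pool $1,400.
Remaining pool split over remaining days 592: Haddad 621.96 → $620; Sato 394.93 → $395; Petrov 63.85 → $65; Nwosu 319.26 → $320.

Delacroix: $700 | Haddad: $620 | Becker: $400 | Sato: $395 | Petrov: $65 | Nwosu: $320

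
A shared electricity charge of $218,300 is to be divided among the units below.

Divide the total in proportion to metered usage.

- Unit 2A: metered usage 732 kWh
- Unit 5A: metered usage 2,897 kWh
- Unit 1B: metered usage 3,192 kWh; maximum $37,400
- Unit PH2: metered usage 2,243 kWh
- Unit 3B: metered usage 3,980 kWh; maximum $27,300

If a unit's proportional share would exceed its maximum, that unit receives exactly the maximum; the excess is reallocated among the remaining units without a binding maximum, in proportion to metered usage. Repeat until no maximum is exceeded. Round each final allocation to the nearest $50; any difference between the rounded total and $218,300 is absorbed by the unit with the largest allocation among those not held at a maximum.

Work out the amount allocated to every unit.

Total metered usage = 13,044.
Proportional shares (ignoring caps): Unit 2A 12,250.51; Unit 5A 48,483.22; Unit 1B 53,420.24; Unit PH2 37,538.09; Unit 3B 66,607.94.
Held at cap: Unit 1B ($37,400), Unit 3B ($27,300); balance $153,600 reallocated over remaining metered usage 5,872.
Shares after redistribution: Unit 2A 19,147.68 → $19,150; Unit 5A 75,779.84 → $75,800; Unit PH2 58,672.48 → $58,650.

Unit 2A: $19,150 | Unit 5A: $75,800 | Unit 1B: $37,400 | Unit PH2: $58,650 | Unit 3B: $27,300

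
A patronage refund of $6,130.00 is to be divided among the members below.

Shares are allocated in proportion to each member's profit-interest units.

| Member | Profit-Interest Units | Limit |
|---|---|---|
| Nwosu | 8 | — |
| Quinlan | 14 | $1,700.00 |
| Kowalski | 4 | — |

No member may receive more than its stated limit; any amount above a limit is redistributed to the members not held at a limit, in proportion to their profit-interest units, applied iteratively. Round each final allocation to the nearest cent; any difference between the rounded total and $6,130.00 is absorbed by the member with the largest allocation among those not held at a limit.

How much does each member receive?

Nwosu: $2,953.33 · Quinlan: $1,700.00 · Kowalski: $1,476.67

Combined profit-interest units = 26.
Pro-rata shares before constraints: Nwosu 1,886.1538; Quinlan 3,300.7692; Kowalski 943.0769.
Cap binds for Quinlan ($1,700.00); remaining pool $4,430.00 reallocated over remaining profit-interest units 12.
Shares after redistribution: Nwosu 2,953.3333 → $2,953.33; Kowalski 1,476.6667 → $1,476.67.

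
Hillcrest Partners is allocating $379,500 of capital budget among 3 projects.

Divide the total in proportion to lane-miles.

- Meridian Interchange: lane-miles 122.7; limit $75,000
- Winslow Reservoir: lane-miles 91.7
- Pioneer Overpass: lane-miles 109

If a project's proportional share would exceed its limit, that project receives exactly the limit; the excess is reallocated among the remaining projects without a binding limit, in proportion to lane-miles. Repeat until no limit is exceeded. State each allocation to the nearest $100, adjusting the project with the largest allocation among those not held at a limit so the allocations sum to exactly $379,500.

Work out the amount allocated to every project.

Combined lane-miles = 323.4.
Pro-rata shares before constraints: Meridian Interchange 143,984.69; Winslow Reservoir 107,607.14; Pioneer Overpass 127,908.16.
Cap binds for Meridian Interchange ($75,000); residual $304,500 reallocated over remaining lane-miles 200.7.
Redistributed shares: Winslow Reservoir 139,126.31 → $139,100; Pioneer Overpass 165,373.69 → $165,400.

Meridian Interchange: $75,000 | Winslow Reservoir: $139,100 | Pioneer Overpass: $165,400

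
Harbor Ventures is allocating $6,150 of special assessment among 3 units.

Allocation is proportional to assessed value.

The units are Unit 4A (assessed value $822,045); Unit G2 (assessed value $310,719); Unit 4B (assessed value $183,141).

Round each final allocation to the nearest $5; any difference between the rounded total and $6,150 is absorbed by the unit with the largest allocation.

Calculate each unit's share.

Unit 4A: $3,845 | Unit G2: $1,450 | Unit 4B: $855

Sum of assessed value: 1,315,905.
Pro-rata amounts: Unit 4A 822,045/1,315,905 × $6,150 = 3,841.90; Unit G2 310,719/1,315,905 × $6,150 = 1,452.17; Unit 4B 183,141/1,315,905 × $6,150 = 855.93.
At nearest $5: Unit 4A $3,840; Unit G2 $1,450; Unit 4B $855. Sum = $6,145.
Difference $6,150 − $6,145 = +$5 applied to largest allocation (Unit 4A): Unit 4A becomes $3,845.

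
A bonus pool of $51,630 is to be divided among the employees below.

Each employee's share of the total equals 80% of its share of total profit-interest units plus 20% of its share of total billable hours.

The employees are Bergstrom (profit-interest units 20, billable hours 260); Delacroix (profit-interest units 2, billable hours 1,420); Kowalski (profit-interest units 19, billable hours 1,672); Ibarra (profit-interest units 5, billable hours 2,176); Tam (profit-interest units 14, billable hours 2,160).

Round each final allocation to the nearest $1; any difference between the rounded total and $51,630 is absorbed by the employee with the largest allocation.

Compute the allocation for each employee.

Profit-interest units total 60; billable hours total 7,688.
Composite weights (80% profit-interest units + 20% billable hours): Bergstrom 0.2734; Delacroix 0.0636; Kowalski 0.2968; Ibarra 0.1233; Tam 0.2429.
Pro-rata amounts: Bergstrom 14,117.21; Delacroix 3,284.05; Kowalski 15,325.32; Ibarra 6,364.66; Tam 12,538.77.
After rounding ($1): Bergstrom $14,117; Delacroix $3,284; Kowalski $15,325; Ibarra $6,365; Tam $12,539. Sum = $51,630.
Rounded total matches; no reconciliation needed.

Bergstrom: $14,117 · Delacroix: $3,284 · Kowalski: $15,325 · Ibarra: $6,365 · Tam: $12,539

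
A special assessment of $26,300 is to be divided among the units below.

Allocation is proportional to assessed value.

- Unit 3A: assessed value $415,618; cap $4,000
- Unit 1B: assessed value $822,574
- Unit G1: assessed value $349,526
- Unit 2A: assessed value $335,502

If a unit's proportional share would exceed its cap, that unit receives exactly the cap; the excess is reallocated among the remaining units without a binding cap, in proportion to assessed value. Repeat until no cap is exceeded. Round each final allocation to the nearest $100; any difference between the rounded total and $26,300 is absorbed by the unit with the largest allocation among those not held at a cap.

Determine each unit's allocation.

Assessed value total: 1,923,220.
Pro-rata shares before constraints: Unit 3A 5,683.57; Unit 1B 11,248.69; Unit G1 4,779.76; Unit 2A 4,587.98.
Capped: Unit 3A ($4,000); residual $22,300 reallocated over remaining assessed value 1,507,602.
Shares after redistribution: Unit 1B 12,167.27 → $12,200; Unit G1 5,170.08 → $5,200; Unit 2A 4,962.65 → $5,000.
Rounding difference −$100 applied to Unit 1B → $12,100.

Unit 3A: $4,000; Unit 1B: $12,100; Unit G1: $5,200; Unit 2A: $5,000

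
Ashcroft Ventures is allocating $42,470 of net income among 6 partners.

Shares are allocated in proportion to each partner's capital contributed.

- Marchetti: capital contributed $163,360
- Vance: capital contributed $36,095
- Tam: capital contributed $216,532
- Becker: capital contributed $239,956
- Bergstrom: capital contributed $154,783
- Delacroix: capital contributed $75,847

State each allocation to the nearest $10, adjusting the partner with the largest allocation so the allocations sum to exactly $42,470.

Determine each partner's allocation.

Marchetti: $7,830 · Vance: $1,730 · Tam: $10,370 · Becker: $11,500 · Bergstrom: $7,410 · Delacroix: $3,630

Combined capital contributed = 886,573.
Raw shares: Marchetti 163,360/886,573 × $42,470 = 7,825.53; Vance 36,095/886,573 × $42,470 = 1,729.08; Tam 216,532/886,573 × $42,470 = 10,372.65; Becker 239,956/886,573 × $42,470 = 11,494.75; Bergstrom 154,783/886,573 × $42,470 = 7,414.66; Delacroix 75,847/886,573 × $42,470 = 3,633.34.
After rounding ($10): Marchetti $7,830; Vance $1,730; Tam $10,370; Becker $11,490; Bergstrom $7,410; Delacroix $3,630. Sum = $42,460.
Difference $42,470 − $42,460 = +$10 applied to largest allocation (Becker): Becker becomes $11,500.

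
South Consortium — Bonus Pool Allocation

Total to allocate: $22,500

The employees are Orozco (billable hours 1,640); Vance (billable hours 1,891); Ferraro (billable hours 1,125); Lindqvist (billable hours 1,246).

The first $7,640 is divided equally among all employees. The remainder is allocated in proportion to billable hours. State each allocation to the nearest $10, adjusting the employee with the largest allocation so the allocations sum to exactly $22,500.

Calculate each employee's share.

Equal tier: $7,640 ÷ 4 = $1,910 apiece.
Remainder $14,860 by billable hours (total 5,902): Orozco 4,129.18 → $4,130; Vance 4,761.14 → $4,760; Ferraro 2,832.51 → $2,830; Lindqvist 3,137.17 → $3,140.
Totals: Orozco $1,910 + $4,130 = $6,040; Vance $1,910 + $4,760 = $6,670; Ferraro $1,910 + $2,830 = $4,740; Lindqvist $1,910 + $3,140 = $5,050.

Orozco: $6,040; Vance: $6,670; Ferraro: $4,740; Lindqvist: $5,050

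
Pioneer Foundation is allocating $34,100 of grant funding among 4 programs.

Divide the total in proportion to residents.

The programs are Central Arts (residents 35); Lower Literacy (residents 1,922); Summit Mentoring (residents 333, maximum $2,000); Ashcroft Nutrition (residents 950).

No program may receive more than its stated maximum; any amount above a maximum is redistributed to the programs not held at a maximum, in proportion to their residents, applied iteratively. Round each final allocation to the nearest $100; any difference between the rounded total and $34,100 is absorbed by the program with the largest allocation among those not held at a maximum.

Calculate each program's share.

Residents total: 3,240.
Unconstrained shares: Central Arts 368.36; Lower Literacy 20,228.46; Summit Mentoring 3,504.72; Ashcroft Nutrition 9,998.46.
Held at cap: Summit Mentoring ($2,000); remaining pool $32,100 reallocated over remaining residents 2,907.
Shares after redistribution: Central Arts 386.48 → $400; Lower Literacy 21,223.32 → $21,200; Ashcroft Nutrition 10,490.20 → $10,500.

Central Arts: $400 · Lower Literacy: $21,200 · Summit Mentoring: $2,000 · Ashcroft Nutrition: $10,500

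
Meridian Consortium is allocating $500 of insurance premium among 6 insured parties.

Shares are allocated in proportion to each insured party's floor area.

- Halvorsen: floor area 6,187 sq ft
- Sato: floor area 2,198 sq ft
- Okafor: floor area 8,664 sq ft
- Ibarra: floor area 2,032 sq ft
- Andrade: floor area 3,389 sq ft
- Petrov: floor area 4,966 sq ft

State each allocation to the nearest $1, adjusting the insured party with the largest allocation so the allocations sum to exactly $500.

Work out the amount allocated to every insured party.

Halvorsen: $113; Sato: $40; Okafor: $157; Ibarra: $37; Andrade: $62; Petrov: $91

Sum of floor area: 27,436.
Pro-rata amounts: Halvorsen 6,187/27,436 × $500 = 112.75; Sato 2,198/27,436 × $500 = 40.06; Okafor 8,664/27,436 × $500 = 157.89; Ibarra 2,032/27,436 × $500 = 37.03; Andrade 3,389/27,436 × $500 = 61.76; Petrov 4,966/27,436 × $500 = 90.502.
After rounding ($1): Halvorsen $113; Sato $40; Okafor $158; Ibarra $37; Andrade $62; Petrov $91. Sum = $501.
Difference $500 − $501 = −$1 applied to largest allocation (Okafor): Okafor becomes $157.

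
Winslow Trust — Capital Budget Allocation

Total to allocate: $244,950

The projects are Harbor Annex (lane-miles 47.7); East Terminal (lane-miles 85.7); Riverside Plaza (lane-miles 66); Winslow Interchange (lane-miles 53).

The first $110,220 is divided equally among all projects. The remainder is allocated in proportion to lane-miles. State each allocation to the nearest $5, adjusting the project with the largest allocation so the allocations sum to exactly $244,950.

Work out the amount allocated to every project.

First tranche $110,220 split equally: $27,555 each.
Remainder $134,730 by lane-miles (total 252.4): Harbor Annex 25,462.05 → $25,460; East Terminal 45,746.28 → $45,745; Riverside Plaza 35,230.51 → $35,230; Winslow Interchange 28,291.16 → $28,290.
Rounding difference +$5 on remainder applied to East Terminal.
Totals: Harbor Annex $27,555 + $25,460 = $53,015; East Terminal $27,555 + $45,750 = $73,305; Riverside Plaza $27,555 + $35,230 = $62,785; Winslow Interchange $27,555 + $28,290 = $55,845.

Harbor Annex: $53,015; East Terminal: $73,305; Riverside Plaza: $62,785; Winslow Interchange: $55,845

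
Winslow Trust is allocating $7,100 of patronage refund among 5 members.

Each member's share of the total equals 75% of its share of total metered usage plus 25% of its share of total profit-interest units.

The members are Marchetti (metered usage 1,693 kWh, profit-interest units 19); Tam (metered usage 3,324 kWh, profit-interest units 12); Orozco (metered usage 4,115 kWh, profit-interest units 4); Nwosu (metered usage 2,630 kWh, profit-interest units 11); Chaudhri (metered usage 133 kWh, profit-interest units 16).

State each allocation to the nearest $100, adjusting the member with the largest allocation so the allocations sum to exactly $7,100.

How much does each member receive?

Totals — metered usage 11,895, profit-interest units 62.
Composite weights (75% metered usage + 25% profit-interest units): Marchetti 0.1834; Tam 0.2580; Orozco 0.2756; Nwosu 0.2102; Chaudhri 0.0729.
Proportional shares: Marchetti 1,301.85; Tam 1,831.59; Orozco 1,956.67; Nwosu 1,492.28; Chaudhri 517.60.
After rounding ($100): Marchetti $1,300; Tam $1,800; Orozco $2,000; Nwosu $1,500; Chaudhri $500. Sum = $7,100.
Rounded total matches; no reconciliation needed.

Marchetti: $1,300 · Tam: $1,800 · Orozco: $2,000 · Nwosu: $1,500 · Chaudhri: $500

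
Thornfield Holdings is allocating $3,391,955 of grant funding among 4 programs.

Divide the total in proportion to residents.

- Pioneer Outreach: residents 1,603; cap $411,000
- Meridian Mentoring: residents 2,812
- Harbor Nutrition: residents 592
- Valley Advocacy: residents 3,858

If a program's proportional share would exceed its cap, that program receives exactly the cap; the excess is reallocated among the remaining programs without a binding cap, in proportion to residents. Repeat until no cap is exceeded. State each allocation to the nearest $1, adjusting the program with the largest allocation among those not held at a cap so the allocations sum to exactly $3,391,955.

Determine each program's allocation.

Sum of residents: 8,865.
Proportional shares (ignoring caps): Pioneer Outreach 613,345.05; Meridian Mentoring 1,075,936.54; Harbor Nutrition 226,512.96; Valley Advocacy 1,476,160.45.
Held at cap: Pioneer Outreach ($411,000); residual $2,980,955 reallocated over remaining residents 7,262.
Shares after redistribution: Meridian Mentoring 1,154,288.83 → $1,154,289; Harbor Nutrition 243,008.17 → $243,008; Valley Advocacy 1,583,658.00 → $1,583,658.

Pioneer Outreach: $411,000 · Meridian Mentoring: $1,154,289 · Harbor Nutrition: $243,008 · Valley Advocacy: $1,583,658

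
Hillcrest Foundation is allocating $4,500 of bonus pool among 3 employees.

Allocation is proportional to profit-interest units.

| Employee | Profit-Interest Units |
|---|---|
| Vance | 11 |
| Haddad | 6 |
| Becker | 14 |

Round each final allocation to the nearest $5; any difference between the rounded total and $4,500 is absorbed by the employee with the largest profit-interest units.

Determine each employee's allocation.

Vance: $1,595; Haddad: $870; Becker: $2,035

Combined profit-interest units = 11 + 6 + 14 = 31.
Unrounded shares: Vance 1,596.77; Haddad 870.97; Becker 2,032.26.
After rounding ($5): Vance $1,595; Haddad $870; Becker $2,030. Sum = $4,495.
Difference $4,500 − $4,495 = +$5 applied to largest profit-interest units (Becker): Becker becomes $2,035.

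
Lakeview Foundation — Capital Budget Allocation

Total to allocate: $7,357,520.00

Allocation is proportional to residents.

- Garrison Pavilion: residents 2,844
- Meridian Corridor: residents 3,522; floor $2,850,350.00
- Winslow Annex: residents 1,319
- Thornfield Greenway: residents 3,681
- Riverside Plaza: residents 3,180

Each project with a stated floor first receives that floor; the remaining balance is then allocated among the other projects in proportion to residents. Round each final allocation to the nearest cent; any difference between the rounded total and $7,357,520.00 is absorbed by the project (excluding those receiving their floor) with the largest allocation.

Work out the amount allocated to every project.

Minimums first: Meridian Corridor $2,850,350.00. Balance $4,507,170.00.
Balance split over remaining residents 11,024: Garrison Pavilion 1,162,771.3607 → $1,162,771.36; Winslow Annex 539,274.0593 → $539,274.06; Thornfield Greenway 1,504,979.3877 → $1,504,979.39; Riverside Plaza 1,300,145.1923 → $1,300,145.19.

Garrison Pavilion: $1,162,771.36 | Meridian Corridor: $2,850,350.00 | Winslow Annex: $539,274.06 | Thornfield Greenway: $1,504,979.39 | Riverside Plaza: $1,300,145.19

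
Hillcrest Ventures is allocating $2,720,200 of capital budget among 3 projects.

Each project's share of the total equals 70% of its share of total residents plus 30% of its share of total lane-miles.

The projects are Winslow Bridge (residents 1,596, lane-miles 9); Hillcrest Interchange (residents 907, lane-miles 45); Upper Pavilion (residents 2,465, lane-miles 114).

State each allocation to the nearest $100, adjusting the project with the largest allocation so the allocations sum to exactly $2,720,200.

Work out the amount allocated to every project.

Winslow Bridge: $655,400; Hillcrest Interchange: $566,200; Upper Pavilion: $1,498,600

Totals — residents 4,968, lane-miles 168.
Blended shares (70% residents + 30% lane-miles): Winslow Bridge 0.2410; Hillcrest Interchange 0.2082; Upper Pavilion 0.5509.
Proportional shares: Winslow Bridge 655,433.97; Hillcrest Interchange 566,223.37; Upper Pavilion 1,498,542.66.
Rounded to nearest $100: Winslow Bridge $655,400; Hillcrest Interchange $566,200; Upper Pavilion $1,498,500. Sum = $2,720,100.
Difference $2,720,200 − $2,720,100 = +$100 applied to largest allocation (Upper Pavilion): Upper Pavilion becomes $1,498,600.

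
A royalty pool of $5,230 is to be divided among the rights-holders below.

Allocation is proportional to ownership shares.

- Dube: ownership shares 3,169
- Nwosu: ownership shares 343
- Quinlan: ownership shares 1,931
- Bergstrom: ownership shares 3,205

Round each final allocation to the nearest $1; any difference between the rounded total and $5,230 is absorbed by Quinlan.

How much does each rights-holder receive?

Combined ownership shares = 8,648.
Pro-rata amounts: Dube 3,169/8,648 × $5,230 = 1,916.497; Nwosu 343/8,648 × $5,230 = 207.43; Quinlan 1,931/8,648 × $5,230 = 1,167.80; Bergstrom 3,205/8,648 × $5,230 = 1,938.27.
Rounded to nearest $1: Dube $1,916; Nwosu $207; Quinlan $1,168; Bergstrom $1,938. Sum = $5,229.
Difference $5,230 − $5,229 = +$1 applied to Quinlan: Quinlan becomes $1,169.

Dube: $1,916 | Nwosu: $207 | Quinlan: $1,169 | Bergstrom: $1,938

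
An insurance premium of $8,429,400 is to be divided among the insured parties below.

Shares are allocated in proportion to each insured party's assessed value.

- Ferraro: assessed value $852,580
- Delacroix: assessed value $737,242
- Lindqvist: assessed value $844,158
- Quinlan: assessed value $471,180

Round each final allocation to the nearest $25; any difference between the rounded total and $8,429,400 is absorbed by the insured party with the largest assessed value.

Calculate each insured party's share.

Sum of assessed value: 852,580 + 737,242 + 844,158 + 471,180 = 2,905,160.
Raw shares: Ferraro 2,473,783.84; Delacroix 2,139,127.52; Lindqvist 2,449,347.18; Quinlan 1,367,141.46.
Rounded to nearest $25: Ferraro $2,473,775; Delacroix $2,139,125; Lindqvist $2,449,350; Quinlan $1,367,150. Sum = $8,429,400.
Rounded total matches; no reconciliation needed.

Ferraro: $2,473,775 · Delacroix: $2,139,125 · Lindqvist: $2,449,350 · Quinlan: $1,367,150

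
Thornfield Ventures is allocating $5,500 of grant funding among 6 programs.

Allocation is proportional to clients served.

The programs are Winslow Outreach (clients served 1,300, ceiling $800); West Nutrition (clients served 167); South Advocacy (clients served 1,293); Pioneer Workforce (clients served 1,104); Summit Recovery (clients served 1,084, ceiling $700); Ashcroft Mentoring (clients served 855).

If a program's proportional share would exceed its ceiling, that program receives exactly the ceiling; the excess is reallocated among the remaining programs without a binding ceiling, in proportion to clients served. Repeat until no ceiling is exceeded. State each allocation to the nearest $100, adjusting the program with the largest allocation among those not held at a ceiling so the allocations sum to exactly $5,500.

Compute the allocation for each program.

Clients served total: 5,803.
Pro-rata shares before constraints: Winslow Outreach 1,232.12; West Nutrition 158.28; South Advocacy 1,225.49; Pioneer Workforce 1,046.36; Summit Recovery 1,027.40; Ashcroft Mentoring 810.36.
Cap binds for Winslow Outreach ($800), Summit Recovery ($700); remaining pool $4,000 reallocated over remaining clients served 3,419.
Redistributed shares: West Nutrition 195.38 → $200; South Advocacy 1,512.72 → $1,500; Pioneer Workforce 1,291.61 → $1,300; Ashcroft Mentoring 1,000.29 → $1,000.

Winslow Outreach: $800; West Nutrition: $200; South Advocacy: $1,500; Pioneer Workforce: $1,300; Summit Recovery: $700; Ashcroft Mentoring: $1,000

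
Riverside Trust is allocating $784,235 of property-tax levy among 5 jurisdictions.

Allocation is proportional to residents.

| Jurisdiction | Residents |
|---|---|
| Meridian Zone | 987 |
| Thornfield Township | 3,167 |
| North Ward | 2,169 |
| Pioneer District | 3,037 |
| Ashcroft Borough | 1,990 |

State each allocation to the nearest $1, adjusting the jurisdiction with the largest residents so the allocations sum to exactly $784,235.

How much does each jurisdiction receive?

Residents total: 11,350.
Pro-rata amounts: Meridian Zone 987/11,350 × $784,235 = 68,197.35; Thornfield Township 3,167/11,350 × $784,235 = 218,825.75; North Ward 2,169/11,350 × $784,235 = 149,868.34; Pioneer District 3,037/11,350 × $784,235 = 209,843.32; Ashcroft Borough 1,990/11,350 × $784,235 = 137,500.23.
After rounding ($1): Meridian Zone $68,197; Thornfield Township $218,826; North Ward $149,868; Pioneer District $209,843; Ashcroft Borough $137,500. Sum = $784,234.
Difference $784,235 − $784,234 = +$1 applied to largest residents (Thornfield Township): Thornfield Township becomes $218,827.

Meridian Zone: $68,197 | Thornfield Township: $218,827 | North Ward: $149,868 | Pioneer District: $209,843 | Ashcroft Borough: $137,500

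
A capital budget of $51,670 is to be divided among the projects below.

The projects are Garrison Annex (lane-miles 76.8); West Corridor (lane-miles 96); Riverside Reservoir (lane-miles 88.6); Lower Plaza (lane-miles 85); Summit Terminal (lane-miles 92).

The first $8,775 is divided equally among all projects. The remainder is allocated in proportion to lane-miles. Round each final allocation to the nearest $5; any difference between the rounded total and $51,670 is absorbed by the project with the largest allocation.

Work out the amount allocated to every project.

$8,775 shared equally gives $1,755 per project.
Remainder $42,895 by lane-miles (total 438.4): Garrison Annex 7,514.45 → $7,515; West Corridor 9,393.07 → $9,395; Riverside Reservoir 8,669.02 → $8,670; Lower Plaza 8,316.78 → $8,315; Summit Terminal 9,001.69 → $9,000.
Totals: Garrison Annex $1,755 + $7,515 = $9,270; West Corridor $1,755 + $9,395 = $11,150; Riverside Reservoir $1,755 + $8,670 = $10,425; Lower Plaza $1,755 + $8,315 = $10,070; Summit Terminal $1,755 + $9,000 = $10,755.

Garrison Annex: $9,270 | West Corridor: $11,150 | Riverside Reservoir: $10,425 | Lower Plaza: $10,070 | Summit Terminal: $10,755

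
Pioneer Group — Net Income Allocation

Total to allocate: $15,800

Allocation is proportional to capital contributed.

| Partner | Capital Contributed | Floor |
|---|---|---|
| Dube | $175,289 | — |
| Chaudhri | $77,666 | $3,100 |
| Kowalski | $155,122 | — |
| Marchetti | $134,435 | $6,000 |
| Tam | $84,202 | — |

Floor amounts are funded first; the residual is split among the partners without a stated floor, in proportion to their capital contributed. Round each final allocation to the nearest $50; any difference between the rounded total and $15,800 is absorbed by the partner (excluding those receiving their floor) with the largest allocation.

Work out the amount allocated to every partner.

Fund the minimums — Chaudhri $3,100; Marchetti $6,000. Remaining pool $6,700.
Remaining pool split over remaining capital contributed 414,613: Dube 2,832.61 → $2,850; Kowalski 2,506.72 → $2,500; Tam 1,360.67 → $1,350.

Dube: $2,850; Chaudhri: $3,100; Kowalski: $2,500; Marchetti: $6,000; Tam: $1,350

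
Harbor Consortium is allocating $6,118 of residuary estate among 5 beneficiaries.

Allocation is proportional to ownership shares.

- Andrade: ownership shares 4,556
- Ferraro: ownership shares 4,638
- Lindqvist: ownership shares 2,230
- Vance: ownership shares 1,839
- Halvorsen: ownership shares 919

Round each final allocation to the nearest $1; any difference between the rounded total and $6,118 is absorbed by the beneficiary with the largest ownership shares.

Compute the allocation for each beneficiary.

Combined ownership shares = 4,556 + 4,638 + 2,230 + 1,839 + 919 = 14,182.
Unrounded shares: Andrade 1,965.42; Ferraro 2,000.80; Lindqvist 962.00; Vance 793.33; Halvorsen 396.45.
At nearest $1: Andrade $1,965; Ferraro $2,001; Lindqvist $962; Vance $793; Halvorsen $396. Sum = $6,117.
Difference $6,118 − $6,117 = +$1 applied to largest ownership shares (Ferraro): Ferraro becomes $2,002.

Andrade: $1,965; Ferraro: $2,002; Lindqvist: $962; Vance: $793; Halvorsen: $396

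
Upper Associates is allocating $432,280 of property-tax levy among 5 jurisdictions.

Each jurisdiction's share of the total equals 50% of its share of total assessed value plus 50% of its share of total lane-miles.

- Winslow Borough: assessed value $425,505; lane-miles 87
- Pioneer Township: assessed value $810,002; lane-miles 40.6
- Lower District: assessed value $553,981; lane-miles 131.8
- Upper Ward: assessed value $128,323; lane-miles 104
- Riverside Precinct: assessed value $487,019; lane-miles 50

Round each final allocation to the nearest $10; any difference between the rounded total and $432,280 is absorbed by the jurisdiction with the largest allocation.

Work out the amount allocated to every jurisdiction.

Winslow Borough: $83,730 | Pioneer Township: $94,030 | Lower District: $118,700 | Upper Ward: $65,910 | Riverside Precinct: $69,910

Totals — assessed value 2,404,830, lane-miles 413.4.
Combined weights (50% assessed value + 50% lane-miles): Winslow Borough 0.1937; Pioneer Township 0.2175; Lower District 0.2746; Upper Ward 0.1525; Riverside Precinct 0.1617.
Pro-rata amounts: Winslow Borough 83,729.95; Pioneer Township 94,028.02; Lower District 118,700.06; Upper Ward 65,908.19; Riverside Precinct 69,913.78.
After rounding ($10): Winslow Borough $83,730; Pioneer Township $94,030; Lower District $118,700; Upper Ward $65,910; Riverside Precinct $69,910. Sum = $432,280.
Sum already equals the total — no adjustment.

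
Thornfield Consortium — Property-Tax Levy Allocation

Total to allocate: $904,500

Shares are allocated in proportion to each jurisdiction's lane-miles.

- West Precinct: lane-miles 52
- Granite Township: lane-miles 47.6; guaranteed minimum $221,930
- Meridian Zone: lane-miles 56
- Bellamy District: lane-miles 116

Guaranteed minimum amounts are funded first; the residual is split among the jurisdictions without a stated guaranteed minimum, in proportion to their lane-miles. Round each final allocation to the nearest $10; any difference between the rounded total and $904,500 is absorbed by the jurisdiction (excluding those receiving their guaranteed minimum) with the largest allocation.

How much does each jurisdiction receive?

Guaranteed amounts: Granite Township $221,930. Balance $682,570.
Balance split over remaining lane-miles 224: West Precinct 158,453.75 → $158,450; Meridian Zone 170,642.50 → $170,640; Bellamy District 353,473.75 → $353,470.
Rounding difference +$10 applied to Bellamy District → $353,480.

West Precinct: $158,450; Granite Township: $221,930; Meridian Zone: $170,640; Bellamy District: $353,480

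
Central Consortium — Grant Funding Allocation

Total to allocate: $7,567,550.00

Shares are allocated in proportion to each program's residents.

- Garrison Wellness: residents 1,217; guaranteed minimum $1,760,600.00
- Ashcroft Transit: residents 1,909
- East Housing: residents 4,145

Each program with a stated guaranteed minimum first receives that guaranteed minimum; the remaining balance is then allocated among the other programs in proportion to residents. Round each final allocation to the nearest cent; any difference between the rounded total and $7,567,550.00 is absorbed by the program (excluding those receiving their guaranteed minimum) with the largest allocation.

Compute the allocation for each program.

Guaranteed amounts: Garrison Wellness $1,760,600.00. Residual $5,806,950.00.
Residual split over remaining residents 6,054: Ashcroft Transit 1,831,098.0426 → $1,831,098.04; East Housing 3,975,851.9574 → $3,975,851.96.

Garrison Wellness: $1,760,600.00; Ashcroft Transit: $1,831,098.04; East Housing: $3,975,851.96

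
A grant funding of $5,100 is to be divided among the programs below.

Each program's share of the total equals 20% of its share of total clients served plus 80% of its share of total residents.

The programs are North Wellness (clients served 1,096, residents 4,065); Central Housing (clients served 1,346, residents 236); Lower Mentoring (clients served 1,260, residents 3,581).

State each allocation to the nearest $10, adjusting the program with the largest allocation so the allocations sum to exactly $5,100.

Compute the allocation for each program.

North Wellness: $2,410; Central Housing: $490; Lower Mentoring: $2,200

Clients served total 3,702; residents total 7,882.
Blended shares (20% clients served + 80% residents): North Wellness 0.4718; Central Housing 0.0967; Lower Mentoring 0.4315.
Proportional shares: North Wellness 2,406.16; Central Housing 493.02; Lower Mentoring 2,200.82.
Rounded to nearest $10: North Wellness $2,410; Central Housing $490; Lower Mentoring $2,200. Sum = $5,100.
Sum already equals the total — no adjustment.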